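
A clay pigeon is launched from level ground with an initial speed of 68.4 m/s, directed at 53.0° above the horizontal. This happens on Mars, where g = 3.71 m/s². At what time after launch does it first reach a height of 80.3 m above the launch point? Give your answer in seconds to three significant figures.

Resolve: vₓ = 68.40 cos 53.0° = 41.16 m/s and v_y0 = 68.40 sin 53.0° = 54.63 m/s.
Require v_y0 t − ½ g t² = 80.3, i.e. 1.855 t² − 54.63 t + 80.3 = 0.
Quadratic formula: t = (54.63 ± √2388.2) / 3.71 = (54.63 ± 48.87) / 3.71 → t = 1.552 s or 27.90 s.
The first (ascending) time is 1.552 s.

1.55 s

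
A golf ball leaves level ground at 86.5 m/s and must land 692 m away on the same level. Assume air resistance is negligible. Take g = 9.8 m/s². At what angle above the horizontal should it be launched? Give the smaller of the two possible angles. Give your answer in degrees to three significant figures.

Level-ground range R = v₀² sin(2θ)/g ⇒ sin(2θ) = gR/v₀² = 9.80 × 692 / 86.5² = 0.9064.
2θ = 65.01° or 180° − 65.01° = 115.0°, so θ = 32.50° or 57.50°.
The smaller angle is 32.50°.

32.5°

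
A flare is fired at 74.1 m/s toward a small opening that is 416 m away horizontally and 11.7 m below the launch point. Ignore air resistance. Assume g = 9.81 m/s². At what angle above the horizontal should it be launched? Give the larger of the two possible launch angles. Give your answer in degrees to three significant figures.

Trajectory: y = x tanθ − g x² (1 + tan²θ)/(2v₀²). With x = 416, y = −11.7, v₀ = 74.1, g = 9.81:
154.6 tan²θ − 416 tanθ + (142.9) = 0.
tanθ = [416 ± √(416² − 4 × 154.6 × (142.9))] / (2 × 154.6) = (416 ± 291.0) / 309.2, giving tanθ = 0.4042 or 2.287.
θ = 22.01° or 66.38°; the larger is 66.38°.

66.4°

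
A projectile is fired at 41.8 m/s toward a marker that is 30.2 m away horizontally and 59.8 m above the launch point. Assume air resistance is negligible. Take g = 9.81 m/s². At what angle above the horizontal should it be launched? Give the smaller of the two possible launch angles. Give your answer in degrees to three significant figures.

69.5°

Trajectory: y = x tanθ − g x² (1 + tan²θ)/(2v₀²). With x = 30.2, y = 59.8, v₀ = 41.8, g = 9.81:
2.560 tan²θ − 30.2 tanθ + (62.36) = 0.
tanθ = [30.2 ± √(30.2² − 4 × 2.560 × (62.36))] / (2 × 2.560) = (30.2 ± 16.53) / 5.121, giving tanθ = 2.669 or 9.127.
θ = 69.46° or 83.75°; the smaller is 69.46°.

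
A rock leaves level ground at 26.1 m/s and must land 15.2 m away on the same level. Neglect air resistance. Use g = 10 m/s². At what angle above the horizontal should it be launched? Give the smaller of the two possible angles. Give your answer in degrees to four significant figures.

6.447°

Level-ground range R = v₀² sin(2θ)/g ⇒ sin(2θ) = gR/v₀² = 10.0 × 15.2 / 26.1² = 0.2231.
2θ = 12.89° or 180° − 12.89° = 167.1°, so θ = 6.447° or 83.55°.
The smaller angle is 6.447°.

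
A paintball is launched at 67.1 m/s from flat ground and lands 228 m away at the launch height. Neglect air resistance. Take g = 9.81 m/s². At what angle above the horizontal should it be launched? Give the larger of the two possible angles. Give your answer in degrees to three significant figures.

From R = (v₀²/g) sin 2θ: sin 2θ = 9.81 × 228 / 4502.4 = 0.4968.
2θ = 29.79° or 180° − 29.79° = 150.2°, so θ = 14.89° or 75.11°.
The larger angle is 75.11°.

75.1°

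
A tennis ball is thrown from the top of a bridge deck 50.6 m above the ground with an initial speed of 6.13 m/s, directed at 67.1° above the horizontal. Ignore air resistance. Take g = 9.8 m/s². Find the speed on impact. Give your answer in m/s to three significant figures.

Components: vₓ = 6.130 cos 67.1° = 2.385 m/s, v_y0 = 6.130 sin 67.1° = 5.647 m/s.
With up positive and y = 0 at the ground: y(t) = 50.6 + (5.647) t − 4.900 t². Setting y = 0 and taking the positive root: t = [5.647 + √(5.647² + 2·9.80·50.6)] / 9.80 = (5.647 + 31.99) / 9.80 = 3.841 s.
Vertical velocity at impact: v_y = v_y0 − g t = 5.647 − 9.80 × 3.841 = −31.99 m/s.
Speed: |v| = √(vₓ² + v_y²) = √(2.385² + 31.99²) = 32.08 m/s.

32.1 m/s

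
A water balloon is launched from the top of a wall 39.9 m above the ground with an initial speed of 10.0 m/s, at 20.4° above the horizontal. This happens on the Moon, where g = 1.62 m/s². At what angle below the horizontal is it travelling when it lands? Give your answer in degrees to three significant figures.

Horizontal component vₓ = 10.00 cos 20.4° = 9.373 m/s; vertical v_y0 = 10.00 sin 20.4° = 3.486 m/s.
The projectile lands when y = 39.9 + (3.486) t − ½·1.62·t² = 0. Positive root: t = (3.486 + √(3.486² + 2·1.62·39.9)) / 1.62 = (3.486 + 11.89) / 1.62 = 9.493 s.
At impact: v_y = v_y0 − g t = −11.89 m/s; vₓ = 9.373 m/s.
Angle below horizontal: arctan(|v_y|/vₓ) = arctan(11.89/9.373) = 51.76°.

51.8°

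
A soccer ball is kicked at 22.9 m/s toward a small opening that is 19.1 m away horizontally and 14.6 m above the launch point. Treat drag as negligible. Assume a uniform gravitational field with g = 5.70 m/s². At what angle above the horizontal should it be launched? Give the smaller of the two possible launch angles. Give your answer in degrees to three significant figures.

44.0°

Trajectory: y = x tanθ − g x² (1 + tan²θ)/(2v₀²). With x = 19.1, y = 14.6, v₀ = 22.9, g = 5.70:
1.983 tan²θ − 19.1 tanθ + (16.58) = 0.
tanθ = [19.1 ± √(19.1² − 4 × 1.983 × (16.58))] / (2 × 1.983) = (19.1 ± 15.27) / 3.965, giving tanθ = 0.9648 or 8.669.
θ = 43.97° or 83.42°; the smaller is 43.97°.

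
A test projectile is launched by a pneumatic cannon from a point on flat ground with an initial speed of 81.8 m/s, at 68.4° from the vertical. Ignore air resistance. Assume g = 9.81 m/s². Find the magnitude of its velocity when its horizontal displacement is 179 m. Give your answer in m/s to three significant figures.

Resolve: vₓ = 81.80 sin 68.4° = 76.06 m/s and v_y0 = 81.80 cos 68.4° = 30.11 m/s.
x = vₓ t ⇒ t = 179/76.06 = 2.354 s.
Vertical velocity there: v_y = v_y0 − g t = 30.11 − 9.81 × 2.354 = 7.024 m/s.
Speed: √(vₓ² + v_y²) = √(76.06² + 7.024²) = 76.38 m/s.

76.4 m/s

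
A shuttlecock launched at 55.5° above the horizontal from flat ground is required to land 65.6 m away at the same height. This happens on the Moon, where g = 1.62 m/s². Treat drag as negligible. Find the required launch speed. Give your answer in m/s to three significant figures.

10.7 m/s

On level ground R = v₀² sin 2θ / g ⇒ v₀ = √(gR / sin 2θ).
v₀ = √(1.62 × 65.6 / sin 111.0°) = √(106.3 / 0.9336) = √113.83 = 10.67 m/s.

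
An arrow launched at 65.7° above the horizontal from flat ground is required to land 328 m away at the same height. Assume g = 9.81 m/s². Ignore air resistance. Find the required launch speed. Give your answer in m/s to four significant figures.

On level ground R = v₀² sin 2θ / g ⇒ v₀ = √(gR / sin 2θ).
v₀ = √(9.81 × 328 / sin 131.4°) = √(3218 / 0.7501) = √4289.6 = 65.50 m/s.

65.50 m/s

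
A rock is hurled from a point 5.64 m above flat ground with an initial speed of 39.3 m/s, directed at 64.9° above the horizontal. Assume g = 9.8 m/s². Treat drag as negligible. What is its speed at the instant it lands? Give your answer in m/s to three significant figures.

Components: vₓ = 39.30 cos 64.9° = 16.67 m/s, v_y0 = 39.30 sin 64.9° = 35.59 m/s.
The projectile lands when y = 5.64 + (35.59) t − ½·9.80·t² = 0. Positive root: t = (35.59 + √(35.59² + 2·9.80·5.64)) / 9.80 = (35.59 + 37.11) / 9.80 = 7.418 s.
Vertical velocity at impact: v_y = v_y0 − g t = 35.59 − 9.80 × 7.418 = −37.11 m/s.
Speed: |v| = √(vₓ² + v_y²) = √(16.67² + 37.11²) = 40.68 m/s.

40.7 m/s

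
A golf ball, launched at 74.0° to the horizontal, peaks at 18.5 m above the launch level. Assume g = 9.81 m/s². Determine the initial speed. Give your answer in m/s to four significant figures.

19.82 m/s

At the peak v_y = 0, so v_y0 = √(2gH) = √(2 × 9.81 × 18.5) = 19.05 m/s.
v_y0 = v₀ sin θ ⇒ v₀ = 19.05 / sin 74.0° = 19.82 m/s.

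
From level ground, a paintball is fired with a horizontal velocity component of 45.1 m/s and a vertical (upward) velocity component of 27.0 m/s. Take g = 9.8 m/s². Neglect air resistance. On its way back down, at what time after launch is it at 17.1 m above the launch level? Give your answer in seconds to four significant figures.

Height y(t) = 27.00 t − 4.900 t² = 17.1 gives 4.900 t² − 27.00 t + 17.1 = 0.
t = [27.00 ± √(27.00² − 2·9.80·17.1)] / 9.80 = (27.00 ± 19.85) / 9.80, so t = 0.7301 s or t = 4.780 s.
The descending-branch root is 4.780 s.

4.780 s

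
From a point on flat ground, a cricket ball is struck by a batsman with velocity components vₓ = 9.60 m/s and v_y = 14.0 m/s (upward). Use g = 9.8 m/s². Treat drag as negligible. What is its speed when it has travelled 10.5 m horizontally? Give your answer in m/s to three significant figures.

At x = 10.5 m, t = x/vₓ = 10.5/9.600 = 1.094 s.
Vertical velocity there: v_y = v_y0 − g t = 14.00 − 9.80 × 1.094 = 3.281 m/s.
Speed: √(vₓ² + v_y²) = √(9.600² + 3.281²) = 10.15 m/s.

10.1 m/s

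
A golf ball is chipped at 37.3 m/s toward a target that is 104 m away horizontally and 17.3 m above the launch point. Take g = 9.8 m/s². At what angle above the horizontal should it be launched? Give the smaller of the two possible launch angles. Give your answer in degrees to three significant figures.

36.0°

Trajectory: y = x tanθ − g x² (1 + tan²θ)/(2v₀²). With x = 104, y = 17.3, v₀ = 37.3, g = 9.80:
38.09 tan²θ − 104 tanθ + (55.39) = 0.
tanθ = [104 ± √(104² − 4 × 38.09 × (55.39))] / (2 × 38.09) = (104 ± 48.74) / 76.19, giving tanθ = 0.7253 or 2.005.
θ = 35.95° or 63.49°; the smaller is 35.95°.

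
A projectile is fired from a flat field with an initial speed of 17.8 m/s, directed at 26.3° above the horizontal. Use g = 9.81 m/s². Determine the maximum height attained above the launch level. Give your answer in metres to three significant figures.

vₓ = 17.80 cos 26.3° = 15.96 m/s; v_y0 = 17.80 sin 26.3° = 7.887 m/s.
Maximum height: H = v_y0² / (2g) = 7.887² / (2 × 9.81) = 3.170 m.

3.17 m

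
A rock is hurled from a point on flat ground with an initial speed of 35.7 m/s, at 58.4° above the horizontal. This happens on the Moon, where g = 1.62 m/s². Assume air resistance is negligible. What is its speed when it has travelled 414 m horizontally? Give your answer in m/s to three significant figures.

19.5 m/s

Horizontal component vₓ = 35.70 cos 58.4° = 18.71 m/s; vertical v_y0 = 35.70 sin 58.4° = 30.41 m/s.
Time to reach x = 414 m: t = x/vₓ = 414/18.71 = 22.13 s.
Vertical velocity there: v_y = v_y0 − g t = 30.41 − 1.62 × 22.13 = −5.447 m/s.
Speed: √(vₓ² + v_y²) = √(18.71² + 5.447²) = 19.48 m/s.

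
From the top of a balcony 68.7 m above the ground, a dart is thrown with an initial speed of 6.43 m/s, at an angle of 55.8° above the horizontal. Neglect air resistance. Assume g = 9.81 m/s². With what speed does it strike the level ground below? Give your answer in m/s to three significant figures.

37.3 m/s

Horizontal component vₓ = 6.430 cos 55.8° = 3.614 m/s; vertical v_y0 = 6.430 sin 55.8° = 5.318 m/s.
The projectile lands when y = 68.7 + (5.318) t − ½·9.81·t² = 0. Positive root: t = (5.318 + √(5.318² + 2·9.81·68.7)) / 9.81 = (5.318 + 37.10) / 9.81 = 4.324 s.
Vertical velocity at impact: v_y = v_y0 − g t = 5.318 − 9.81 × 4.324 = −37.10 m/s.
Speed: |v| = √(vₓ² + v_y²) = √(3.614² + 37.10²) = 37.27 m/s.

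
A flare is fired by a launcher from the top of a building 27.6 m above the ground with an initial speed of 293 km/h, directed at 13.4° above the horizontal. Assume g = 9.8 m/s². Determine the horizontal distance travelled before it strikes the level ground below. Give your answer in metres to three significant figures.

394 m

Convert: 293 km/h = 293/3.6 = 81.39 m/s.
Components: vₓ = 81.39 cos 13.4° = 79.17 m/s, v_y0 = 81.39 sin 13.4° = 18.86 m/s.
Vertical motion (up positive, ground at y = 0): 4.900 t² − (18.86) t − 27.6 = 0, so t = (18.86 + √(18.86² + 2·9.80·27.6)) / 9.80 = (18.86 + 29.95) / 9.80 = 4.980 s.
Horizontal distance: R = vₓ t = 79.17 × 4.980 = 394.3 m.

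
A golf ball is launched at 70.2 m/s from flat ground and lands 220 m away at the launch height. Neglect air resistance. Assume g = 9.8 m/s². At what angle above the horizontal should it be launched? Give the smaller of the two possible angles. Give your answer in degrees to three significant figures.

Level-ground range R = v₀² sin(2θ)/g ⇒ sin(2θ) = gR/v₀² = 9.80 × 220 / 70.2² = 0.4375.
2θ = 25.94° or 180° − 25.94° = 154.1°, so θ = 12.97° or 77.03°.
The smaller angle is 12.97°.

13.0°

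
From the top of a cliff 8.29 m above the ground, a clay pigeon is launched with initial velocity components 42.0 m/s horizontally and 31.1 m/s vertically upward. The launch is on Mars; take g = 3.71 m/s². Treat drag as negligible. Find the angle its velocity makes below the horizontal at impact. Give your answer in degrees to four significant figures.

Vertical motion (up positive, ground at y = 0): 1.855 t² − (31.10) t − 8.29 = 0, so t = (31.10 + √(31.10² + 2·3.71·8.29)) / 3.71 = (31.10 + 32.07) / 3.71 = 17.03 s.
At impact: v_y = v_y0 − g t = −32.07 m/s; vₓ = 42.00 m/s.
Angle below horizontal: arctan(|v_y|/vₓ) = arctan(32.07/42.00) = 37.37°.

37.37°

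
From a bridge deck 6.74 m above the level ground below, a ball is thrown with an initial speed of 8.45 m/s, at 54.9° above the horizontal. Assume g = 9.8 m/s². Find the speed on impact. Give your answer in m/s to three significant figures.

Components: vₓ = 8.450 cos 54.9° = 4.859 m/s, v_y0 = 8.450 sin 54.9° = 6.913 m/s.
With up positive and y = 0 at the ground: y(t) = 6.74 + (6.913) t − 4.900 t². Setting y = 0 and taking the positive root: t = [6.913 + √(6.913² + 2·9.80·6.74)] / 9.80 = (6.913 + 13.41) / 9.80 = 2.074 s.
Vertical velocity at impact: v_y = v_y0 − g t = 6.913 − 9.80 × 2.074 = −13.41 m/s.
Speed: |v| = √(vₓ² + v_y²) = √(4.859² + 13.41²) = 14.27 m/s.

14.3 m/s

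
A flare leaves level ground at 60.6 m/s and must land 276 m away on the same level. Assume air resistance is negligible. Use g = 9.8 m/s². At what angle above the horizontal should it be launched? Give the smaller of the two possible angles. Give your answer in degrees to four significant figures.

Level-ground range R = v₀² sin(2θ)/g ⇒ sin(2θ) = gR/v₀² = 9.80 × 276 / 60.6² = 0.7365.
2θ = 47.44° or 180° − 47.44° = 132.6°, so θ = 23.72° or 66.28°.
The smaller angle is 23.72°.

23.72°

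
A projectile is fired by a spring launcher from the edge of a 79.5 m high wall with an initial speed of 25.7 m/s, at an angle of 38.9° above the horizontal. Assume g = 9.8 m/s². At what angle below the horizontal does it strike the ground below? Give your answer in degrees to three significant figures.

Horizontal component vₓ = 25.70 cos 38.9° = 20.00 m/s; vertical v_y0 = 25.70 sin 38.9° = 16.14 m/s.
With up positive and y = 0 at the ground: y(t) = 79.5 + (16.14) t − 4.900 t². Setting y = 0 and taking the positive root: t = [16.14 + √(16.14² + 2·9.80·79.5)] / 9.80 = (16.14 + 42.65) / 9.80 = 5.998 s.
At impact: v_y = v_y0 − g t = −42.65 m/s; vₓ = 20.00 m/s.
Angle below horizontal: arctan(|v_y|/vₓ) = arctan(42.65/20.00) = 64.87°.

64.9°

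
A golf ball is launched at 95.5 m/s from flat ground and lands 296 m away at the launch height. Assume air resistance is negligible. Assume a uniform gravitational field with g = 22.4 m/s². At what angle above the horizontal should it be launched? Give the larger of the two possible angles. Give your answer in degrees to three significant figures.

66.7°

Level-ground range R = v₀² sin(2θ)/g ⇒ sin(2θ) = gR/v₀² = 22.4 × 296 / 95.5² = 0.7270.
2θ = 46.64° or 180° − 46.64° = 133.4°, so θ = 23.32° or 66.68°.
The larger angle is 66.68°.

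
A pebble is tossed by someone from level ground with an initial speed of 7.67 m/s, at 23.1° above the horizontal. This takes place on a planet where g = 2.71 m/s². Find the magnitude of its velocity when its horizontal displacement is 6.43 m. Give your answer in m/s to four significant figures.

vₓ = 7.670 cos 23.1° = 7.055 m/s; v_y0 = 7.670 sin 23.1° = 3.009 m/s.
Time to reach x = 6.43 m: t = x/vₓ = 6.43/7.055 = 0.9114 s.
Vertical velocity there: v_y = v_y0 − g t = 3.009 − 2.71 × 0.9114 = 0.5393 m/s.
Speed: √(vₓ² + v_y²) = √(7.055² + 0.5393²) = 7.076 m/s.

7.076 m/s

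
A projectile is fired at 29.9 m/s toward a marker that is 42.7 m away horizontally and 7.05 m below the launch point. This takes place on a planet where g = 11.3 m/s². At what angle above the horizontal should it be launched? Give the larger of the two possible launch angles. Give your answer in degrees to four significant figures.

Trajectory: y = x tanθ − g x² (1 + tan²θ)/(2v₀²). With x = 42.7, y = −7.05, v₀ = 29.9, g = 11.3:
11.52 tan²θ − 42.7 tanθ + (4.473) = 0.
tanθ = [42.7 ± √(42.7² − 4 × 11.52 × (4.473))] / (2 × 11.52) = (42.7 ± 40.21) / 23.05, giving tanθ = 0.1079 or 3.598.
θ = 6.158° or 74.47°; the larger is 74.47°.

74.47°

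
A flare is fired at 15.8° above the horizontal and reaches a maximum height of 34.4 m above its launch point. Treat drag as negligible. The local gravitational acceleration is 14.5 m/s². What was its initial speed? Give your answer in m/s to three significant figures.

At the peak v_y = 0, so v_y0 = √(2gH) = √(2 × 14.5 × 34.4) = 31.58 m/s.
v_y0 = v₀ sin θ ⇒ v₀ = 31.58 / sin 15.8° = 116.0 m/s.

116 m/s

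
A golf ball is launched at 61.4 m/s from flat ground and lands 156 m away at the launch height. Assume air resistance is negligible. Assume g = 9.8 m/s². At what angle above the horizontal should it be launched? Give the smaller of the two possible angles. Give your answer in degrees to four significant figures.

11.96°

R = v₀² sin 2θ / g gives sin 2θ = gR/v₀² = 9.80·156/61.4² = 0.4055.
2θ = 23.92° or 180° − 23.92° = 156.1°, so θ = 11.96° or 78.04°.
The smaller angle is 11.96°.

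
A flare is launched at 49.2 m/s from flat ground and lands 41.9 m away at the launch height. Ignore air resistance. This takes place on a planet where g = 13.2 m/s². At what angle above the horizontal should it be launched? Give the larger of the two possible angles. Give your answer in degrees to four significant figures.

R = v₀² sin 2θ / g gives sin 2θ = gR/v₀² = 13.2·41.9/49.2² = 0.2285.
2θ = 13.21° or 180° − 13.21° = 166.8°, so θ = 6.604° or 83.40°.
The larger angle is 83.40°.

83.40°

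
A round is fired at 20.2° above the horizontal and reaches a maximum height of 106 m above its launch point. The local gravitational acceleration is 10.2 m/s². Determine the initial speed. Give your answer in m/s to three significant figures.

135 m/s

At the peak v_y = 0, so v_y0 = √(2gH) = √(2 × 10.2 × 106) = 46.50 m/s.
v_y0 = v₀ sin θ ⇒ v₀ = 46.50 / sin 20.2° = 134.7 m/s.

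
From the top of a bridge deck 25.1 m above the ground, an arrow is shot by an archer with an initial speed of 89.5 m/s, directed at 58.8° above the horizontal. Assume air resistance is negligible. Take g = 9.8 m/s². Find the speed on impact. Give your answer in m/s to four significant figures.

Components: vₓ = 89.50 cos 58.8° = 46.36 m/s, v_y0 = 89.50 sin 58.8° = 76.56 m/s.
With up positive and y = 0 at the ground: y(t) = 25.1 + (76.56) t − 4.900 t². Setting y = 0 and taking the positive root: t = [76.56 + √(76.56² + 2·9.80·25.1)] / 9.80 = (76.56 + 79.70) / 9.80 = 15.94 s.
Vertical velocity at impact: v_y = v_y0 − g t = 76.56 − 9.80 × 15.94 = −79.70 m/s.
Speed: |v| = √(vₓ² + v_y²) = √(46.36² + 79.70²) = 92.21 m/s.

92.21 m/s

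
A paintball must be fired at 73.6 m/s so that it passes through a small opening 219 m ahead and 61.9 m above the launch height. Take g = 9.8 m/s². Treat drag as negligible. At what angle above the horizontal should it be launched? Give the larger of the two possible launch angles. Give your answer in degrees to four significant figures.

Trajectory: y = x tanθ − g x² (1 + tan²θ)/(2v₀²). With x = 219, y = 61.9, v₀ = 73.6, g = 9.80:
43.38 tan²θ − 219 tanθ + (105.3) = 0.
tanθ = [219 ± √(219² − 4 × 43.38 × (105.3))] / (2 × 43.38) = (219 ± 172.3) / 86.77, giving tanθ = 0.5381 or 4.510.
θ = 28.29° or 77.50°; the larger is 77.50°.

77.50°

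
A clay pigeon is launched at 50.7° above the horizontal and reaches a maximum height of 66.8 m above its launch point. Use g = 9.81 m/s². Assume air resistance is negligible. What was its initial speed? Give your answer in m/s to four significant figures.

At the peak v_y = 0, so v_y0 = √(2gH) = √(2 × 9.81 × 66.8) = 36.20 m/s.
v_y0 = v₀ sin θ ⇒ v₀ = 36.20 / sin 50.7° = 46.78 m/s.

46.78 m/s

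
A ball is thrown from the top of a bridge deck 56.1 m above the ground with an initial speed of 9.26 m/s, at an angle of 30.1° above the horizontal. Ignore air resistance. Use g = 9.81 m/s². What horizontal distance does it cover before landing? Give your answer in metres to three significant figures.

31.2 m

vₓ = 9.260 cos 30.1° = 8.011 m/s; v_y0 = 9.260 sin 30.1° = 4.644 m/s.
With up positive and y = 0 at the ground: y(t) = 56.1 + (4.644) t − 4.905 t². Setting y = 0 and taking the positive root: t = [4.644 + √(4.644² + 2·9.81·56.1)] / 9.81 = (4.644 + 33.50) / 9.81 = 3.888 s.
Horizontal distance: R = vₓ t = 8.011 × 3.888 = 31.15 m.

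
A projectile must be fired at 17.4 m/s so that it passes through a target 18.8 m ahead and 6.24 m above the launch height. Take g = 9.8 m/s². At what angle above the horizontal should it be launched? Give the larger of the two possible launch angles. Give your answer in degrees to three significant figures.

67.6°

Trajectory: y = x tanθ − g x² (1 + tan²θ)/(2v₀²). With x = 18.8, y = 6.24, v₀ = 17.4, g = 9.80:
5.720 tan²θ − 18.8 tanθ + (11.96) = 0.
tanθ = [18.8 ± √(18.8² − 4 × 5.720 × (11.96))] / (2 × 5.720) = (18.8 ± 8.932) / 11.44, giving tanθ = 0.8626 or 2.424.
θ = 40.78° or 67.58°; the larger is 67.58°.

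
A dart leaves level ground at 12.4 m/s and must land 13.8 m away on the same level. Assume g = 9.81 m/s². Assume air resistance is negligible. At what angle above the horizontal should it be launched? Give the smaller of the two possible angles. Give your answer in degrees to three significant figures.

30.8°

R = v₀² sin 2θ / g gives sin 2θ = gR/v₀² = 9.81·13.8/12.4² = 0.8805.
2θ = 61.70° or 180° − 61.70° = 118.3°, so θ = 30.85° or 59.15°.
The smaller angle is 30.85°.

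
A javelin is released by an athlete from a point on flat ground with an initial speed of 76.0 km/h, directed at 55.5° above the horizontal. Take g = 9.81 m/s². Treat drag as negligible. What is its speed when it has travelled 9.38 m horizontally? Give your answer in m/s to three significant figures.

15.4 m/s

Convert: 76.0 km/h = 76.0/3.6 = 21.11 m/s.
Resolve: vₓ = 21.11 cos 55.5° = 11.96 m/s and v_y0 = 21.11 sin 55.5° = 17.40 m/s.
x = vₓ t ⇒ t = 9.38/11.96 = 0.7844 s.
Vertical velocity there: v_y = v_y0 − g t = 17.40 − 9.81 × 0.7844 = 9.703 m/s.
Speed: √(vₓ² + v_y²) = √(11.96² + 9.703²) = 15.40 m/s.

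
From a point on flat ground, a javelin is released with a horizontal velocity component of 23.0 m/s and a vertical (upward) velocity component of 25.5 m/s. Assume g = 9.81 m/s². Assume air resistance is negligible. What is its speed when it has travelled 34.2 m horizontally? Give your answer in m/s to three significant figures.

At x = 34.2 m, t = x/vₓ = 34.2/23.00 = 1.487 s.
Vertical velocity there: v_y = v_y0 − g t = 25.50 − 9.81 × 1.487 = 10.91 m/s.
Speed: √(vₓ² + v_y²) = √(23.00² + 10.91²) = 25.46 m/s.

25.5 m/s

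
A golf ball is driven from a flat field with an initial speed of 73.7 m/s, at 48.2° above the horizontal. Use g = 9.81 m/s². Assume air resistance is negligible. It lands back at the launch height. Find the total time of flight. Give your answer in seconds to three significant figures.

Horizontal component vₓ = 73.70 cos 48.2° = 49.12 m/s; vertical v_y0 = 73.70 sin 48.2° = 54.94 m/s.
Time of flight on level ground: T = 2 v_y0 / g = 2 × 54.94 / 9.81 = 11.20 s.

11.2 s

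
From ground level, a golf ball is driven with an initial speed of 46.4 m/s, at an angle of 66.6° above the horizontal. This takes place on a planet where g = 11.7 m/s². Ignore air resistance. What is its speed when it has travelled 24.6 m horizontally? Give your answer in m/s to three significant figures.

Components: vₓ = 46.40 cos 66.6° = 18.43 m/s, v_y0 = 46.40 sin 66.6° = 42.58 m/s.
x = vₓ t ⇒ t = 24.6/18.43 = 1.335 s.
Vertical velocity there: v_y = v_y0 − g t = 42.58 − 11.7 × 1.335 = 26.96 m/s.
Speed: √(vₓ² + v_y²) = √(18.43² + 26.96²) = 32.66 m/s.

32.7 m/s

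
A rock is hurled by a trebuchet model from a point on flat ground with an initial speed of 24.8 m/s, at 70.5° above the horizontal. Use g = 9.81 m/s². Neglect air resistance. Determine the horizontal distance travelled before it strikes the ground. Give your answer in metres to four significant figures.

39.46 m

Components: vₓ = 24.80 cos 70.5° = 8.278 m/s, v_y0 = 24.80 sin 70.5° = 23.38 m/s.
Time aloft: T = 2 v_y0 / g = 2 × 23.38 / 9.81 = 4.766 s.
Horizontal distance R = vₓ T = 8.278 × 4.766 = 39.46 m.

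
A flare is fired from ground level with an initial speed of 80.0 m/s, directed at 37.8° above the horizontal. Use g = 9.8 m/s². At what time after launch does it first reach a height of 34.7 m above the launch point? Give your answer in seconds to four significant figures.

vₓ = 80.00 cos 37.8° = 63.21 m/s; v_y0 = 80.00 sin 37.8° = 49.03 m/s.
Set y = v_y0 t − ½ g t² = 34.7: 4.900 t² − 49.03 t + 34.7 = 0.
Quadratic formula: t = (49.03 ± √1724.1) / 9.80 = (49.03 ± 41.52) / 9.80 → t = 0.7664 s or 9.240 s.
The first (ascending) time is 0.7664 s.

0.7664 s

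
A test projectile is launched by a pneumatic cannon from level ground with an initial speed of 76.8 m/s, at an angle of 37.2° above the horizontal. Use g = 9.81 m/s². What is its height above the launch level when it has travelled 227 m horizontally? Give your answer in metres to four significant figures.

Horizontal component vₓ = 76.80 cos 37.2° = 61.17 m/s; vertical v_y0 = 76.80 sin 37.2° = 46.43 m/s.
Time to reach x = 227 m: t = x/vₓ = 227/61.17 = 3.711 s.
Height: y = v_y0 t − ½ g t² = 46.43 × 3.711 − 4.905 × 3.711² = 172.3 − 67.54 = 104.8 m.

104.8 m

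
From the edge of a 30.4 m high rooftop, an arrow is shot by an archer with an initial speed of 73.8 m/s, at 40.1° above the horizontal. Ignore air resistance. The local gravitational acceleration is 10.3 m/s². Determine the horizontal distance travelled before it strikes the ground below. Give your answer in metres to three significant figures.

555 m

Components: vₓ = 73.80 cos 40.1° = 56.45 m/s, v_y0 = 73.80 sin 40.1° = 47.54 m/s.
With up positive and y = 0 at the ground: y(t) = 30.4 + (47.54) t − 5.150 t². Setting y = 0 and taking the positive root: t = [47.54 + √(47.54² + 2·10.3·30.4)] / 10.3 = (47.54 + 53.72) / 10.3 = 9.831 s.
Horizontal distance: R = vₓ t = 56.45 × 9.831 = 555.0 m.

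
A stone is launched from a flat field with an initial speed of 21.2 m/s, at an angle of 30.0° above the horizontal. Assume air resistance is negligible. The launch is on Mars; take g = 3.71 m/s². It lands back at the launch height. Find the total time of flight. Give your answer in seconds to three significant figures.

5.71 s

Resolve: vₓ = 21.20 cos 30.0° = 18.36 m/s and v_y0 = 21.20 sin 30.0° = 10.60 m/s.
Landing at launch height ⇒ T = 2 v_y0 / g = 2 × 10.60 / 3.71 = 5.714 s.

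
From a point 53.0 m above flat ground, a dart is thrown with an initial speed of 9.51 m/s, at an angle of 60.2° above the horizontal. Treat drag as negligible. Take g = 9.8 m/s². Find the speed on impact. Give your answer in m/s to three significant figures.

33.6 m/s

vₓ = 9.510 cos 60.2° = 4.726 m/s; v_y0 = 9.510 sin 60.2° = 8.252 m/s.
Vertical motion (up positive, ground at y = 0): 4.900 t² − (8.252) t − 53.0 = 0, so t = (8.252 + √(8.252² + 2·9.80·53.0)) / 9.80 = (8.252 + 33.27) / 9.80 = 4.237 s.
Vertical velocity at impact: v_y = v_y0 − g t = 8.252 − 9.80 × 4.237 = −33.27 m/s.
Speed: |v| = √(vₓ² + v_y²) = √(4.726² + 33.27²) = 33.60 m/s.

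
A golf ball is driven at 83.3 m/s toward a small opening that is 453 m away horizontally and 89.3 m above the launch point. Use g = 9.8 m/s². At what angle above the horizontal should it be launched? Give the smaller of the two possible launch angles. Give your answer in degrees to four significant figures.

Trajectory: y = x tanθ − g x² (1 + tan²θ)/(2v₀²). With x = 453, y = 89.3, v₀ = 83.3, g = 9.80:
144.9 tan²θ − 453 tanθ + (234.2) = 0.
tanθ = [453 ± √(453² − 4 × 144.9 × (234.2))] / (2 × 144.9) = (453 ± 263.5) / 289.8, giving tanθ = 0.6537 or 2.472.
θ = 33.17° or 67.98°; the smaller is 33.17°.

33.17°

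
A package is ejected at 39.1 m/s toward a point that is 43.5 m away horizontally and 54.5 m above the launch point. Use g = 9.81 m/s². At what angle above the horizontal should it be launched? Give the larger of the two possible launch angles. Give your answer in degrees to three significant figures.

79.3°

Trajectory: y = x tanθ − g x² (1 + tan²θ)/(2v₀²). With x = 43.5, y = 54.5, v₀ = 39.1, g = 9.81:
6.071 tan²θ − 43.5 tanθ + (60.57) = 0.
tanθ = [43.5 ± √(43.5² − 4 × 6.071 × (60.57))] / (2 × 6.071) = (43.5 ± 20.53) / 12.14, giving tanθ = 1.892 or 5.273.
θ = 62.14° or 79.26°; the larger is 79.26°.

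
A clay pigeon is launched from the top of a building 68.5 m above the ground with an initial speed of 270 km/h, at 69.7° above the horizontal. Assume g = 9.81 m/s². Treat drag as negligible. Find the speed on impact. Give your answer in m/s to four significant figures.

83.48 m/s

Convert: 270 km/h = 270/3.6 = 75.00 m/s.
vₓ = 75.00 cos 69.7° = 26.02 m/s; v_y0 = 75.00 sin 69.7° = 70.34 m/s.
The projectile lands when y = 68.5 + (70.34) t − ½·9.81·t² = 0. Positive root: t = (70.34 + √(70.34² + 2·9.81·68.5)) / 9.81 = (70.34 + 79.32) / 9.81 = 15.26 s.
Vertical velocity at impact: v_y = v_y0 − g t = 70.34 − 9.81 × 15.26 = −79.32 m/s.
Speed: |v| = √(vₓ² + v_y²) = √(26.02² + 79.32²) = 83.48 m/s.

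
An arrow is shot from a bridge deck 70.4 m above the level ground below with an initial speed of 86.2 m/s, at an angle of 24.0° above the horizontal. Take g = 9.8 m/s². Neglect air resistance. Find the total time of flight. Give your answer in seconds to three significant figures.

8.79 s

vₓ = 86.20 cos 24.0° = 78.75 m/s; v_y0 = 86.20 sin 24.0° = 35.06 m/s.
Vertical motion (up positive, ground at y = 0): 4.900 t² − (35.06) t − 70.4 = 0, so t = (35.06 + √(35.06² + 2·9.80·70.4)) / 9.80 = (35.06 + 51.08) / 9.80 = 8.790 s.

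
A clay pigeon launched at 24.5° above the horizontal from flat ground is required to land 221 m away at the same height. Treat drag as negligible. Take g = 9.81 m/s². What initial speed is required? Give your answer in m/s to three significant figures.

On level ground R = v₀² sin 2θ / g ⇒ v₀ = √(gR / sin 2θ).
v₀ = √(9.81 × 221 / sin 49.00°) = √(2168 / 0.7547) = √2872.6 = 53.60 m/s.

53.6 m/s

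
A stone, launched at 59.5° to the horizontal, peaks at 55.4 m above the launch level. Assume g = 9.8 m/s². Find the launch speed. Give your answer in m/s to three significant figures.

38.2 m/s

At the peak v_y = 0, so v_y0 = √(2gH) = √(2 × 9.80 × 55.4) = 32.95 m/s.
v_y0 = v₀ sin θ ⇒ v₀ = 32.95 / sin 59.5° = 38.24 m/s.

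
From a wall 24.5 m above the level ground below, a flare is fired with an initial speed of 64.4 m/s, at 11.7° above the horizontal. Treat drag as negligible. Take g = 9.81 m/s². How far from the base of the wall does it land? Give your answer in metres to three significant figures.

Components: vₓ = 64.40 cos 11.7° = 63.06 m/s, v_y0 = 64.40 sin 11.7° = 13.06 m/s.
The projectile lands when y = 24.5 + (13.06) t − ½·9.81·t² = 0. Positive root: t = (13.06 + √(13.06² + 2·9.81·24.5)) / 9.81 = (13.06 + 25.52) / 9.81 = 3.933 s.
Horizontal distance: R = vₓ t = 63.06 × 3.933 = 248.0 m.

248 m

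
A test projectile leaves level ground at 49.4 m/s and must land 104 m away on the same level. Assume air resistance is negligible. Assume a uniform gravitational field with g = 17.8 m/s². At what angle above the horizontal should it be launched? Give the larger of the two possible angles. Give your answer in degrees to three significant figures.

65.3°

From R = (v₀²/g) sin 2θ: sin 2θ = 17.8 × 104 / 2440.4 = 0.7586.
2θ = 49.34° or 180° − 49.34° = 130.7°, so θ = 24.67° or 65.33°.
The larger angle is 65.33°.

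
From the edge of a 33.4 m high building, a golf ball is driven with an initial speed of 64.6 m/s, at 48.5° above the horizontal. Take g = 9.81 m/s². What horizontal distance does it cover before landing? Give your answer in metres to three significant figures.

Horizontal component vₓ = 64.60 cos 48.5° = 42.81 m/s; vertical v_y0 = 64.60 sin 48.5° = 48.38 m/s.
The projectile lands when y = 33.4 + (48.38) t − ½·9.81·t² = 0. Positive root: t = (48.38 + √(48.38² + 2·9.81·33.4)) / 9.81 = (48.38 + 54.74) / 9.81 = 10.51 s.
Horizontal distance: R = vₓ t = 42.81 × 10.51 = 450.0 m.

450 m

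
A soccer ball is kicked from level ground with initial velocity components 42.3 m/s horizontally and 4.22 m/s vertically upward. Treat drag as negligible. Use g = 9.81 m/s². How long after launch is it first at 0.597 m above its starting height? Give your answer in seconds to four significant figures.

0.1785 s

Require v_y0 t − ½ g t² = 0.597, i.e. 4.905 t² − 4.220 t + 0.597 = 0.
Quadratic formula: t = (4.220 ± √6.0953) / 9.81 = (4.220 ± 2.469) / 9.81 → t = 0.1785 s or 0.6818 s.
The first (ascending) time is 0.1785 s.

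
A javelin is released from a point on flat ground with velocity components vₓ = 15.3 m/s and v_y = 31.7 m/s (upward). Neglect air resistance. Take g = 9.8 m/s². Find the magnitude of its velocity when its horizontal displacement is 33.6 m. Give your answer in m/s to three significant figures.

x = vₓ t ⇒ t = 33.6/15.30 = 2.196 s.
Vertical velocity there: v_y = v_y0 − g t = 31.70 − 9.80 × 2.196 = 10.18 m/s.
Speed: √(vₓ² + v_y²) = √(15.30² + 10.18²) = 18.38 m/s.

18.4 m/s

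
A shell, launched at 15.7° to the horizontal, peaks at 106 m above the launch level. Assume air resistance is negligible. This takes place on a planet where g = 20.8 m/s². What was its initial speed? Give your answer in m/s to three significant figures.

At the peak v_y = 0, so v_y0 = √(2gH) = √(2 × 20.8 × 106) = 66.40 m/s.
v_y0 = v₀ sin θ ⇒ v₀ = 66.40 / sin 15.7° = 245.4 m/s.

245 m/s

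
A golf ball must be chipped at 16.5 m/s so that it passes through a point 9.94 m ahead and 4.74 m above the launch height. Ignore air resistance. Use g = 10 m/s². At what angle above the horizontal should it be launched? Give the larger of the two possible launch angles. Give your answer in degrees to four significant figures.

Trajectory: y = x tanθ − g x² (1 + tan²θ)/(2v₀²). With x = 9.94, y = 4.74, v₀ = 16.5, g = 10.0:
1.815 tan²θ − 9.94 tanθ + (6.555) = 0.
tanθ = [9.94 ± √(9.94² − 4 × 1.815 × (6.555))] / (2 × 1.815) = (9.94 ± 7.157) / 3.629, giving tanθ = 0.7667 or 4.711.
θ = 37.48° or 78.02°; the larger is 78.02°.

78.02°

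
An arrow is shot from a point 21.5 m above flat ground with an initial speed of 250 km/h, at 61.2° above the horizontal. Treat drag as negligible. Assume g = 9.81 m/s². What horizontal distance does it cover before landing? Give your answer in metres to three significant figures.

Convert: 250 km/h = 250/3.6 = 69.44 m/s.
Resolve: vₓ = 69.44 cos 61.2° = 33.46 m/s and v_y0 = 69.44 sin 61.2° = 60.85 m/s.
Vertical motion (up positive, ground at y = 0): 4.905 t² − (60.85) t − 21.5 = 0, so t = (60.85 + √(60.85² + 2·9.81·21.5)) / 9.81 = (60.85 + 64.23) / 9.81 = 12.75 s.
Horizontal distance: R = vₓ t = 33.46 × 12.75 = 426.6 m.

427 m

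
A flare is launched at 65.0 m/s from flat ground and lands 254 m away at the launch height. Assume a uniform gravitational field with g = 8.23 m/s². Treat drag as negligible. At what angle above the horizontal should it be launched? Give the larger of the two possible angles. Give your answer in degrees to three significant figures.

75.2°

Level-ground range R = v₀² sin(2θ)/g ⇒ sin(2θ) = gR/v₀² = 8.23 × 254 / 65.0² = 0.4948.
2θ = 29.65° or 180° − 29.65° = 150.3°, so θ = 14.83° or 75.17°.
The larger angle is 75.17°.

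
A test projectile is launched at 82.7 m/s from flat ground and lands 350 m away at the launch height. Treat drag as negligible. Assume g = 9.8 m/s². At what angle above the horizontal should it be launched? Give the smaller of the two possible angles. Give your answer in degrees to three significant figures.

15.1°

Level-ground range R = v₀² sin(2θ)/g ⇒ sin(2θ) = gR/v₀² = 9.80 × 350 / 82.7² = 0.5015.
2θ = 30.10° or 180° − 30.10° = 149.9°, so θ = 15.05° or 74.95°.
The smaller angle is 15.05°.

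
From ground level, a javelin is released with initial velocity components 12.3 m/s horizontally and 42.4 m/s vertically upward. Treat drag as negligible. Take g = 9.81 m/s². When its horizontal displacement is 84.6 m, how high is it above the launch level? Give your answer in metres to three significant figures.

At x = 84.6 m, t = x/vₓ = 84.6/12.30 = 6.878 s.
Height: y = v_y0 t − ½ g t² = 42.40 × 6.878 − 4.905 × 6.878² = 291.6 − 232.0 = 59.59 m.

59.6 m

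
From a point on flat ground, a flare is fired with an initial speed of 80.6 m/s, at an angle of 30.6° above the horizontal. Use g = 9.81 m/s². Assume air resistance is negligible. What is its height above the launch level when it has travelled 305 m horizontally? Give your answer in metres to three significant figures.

vₓ = 80.60 cos 30.6° = 69.38 m/s; v_y0 = 80.60 sin 30.6° = 41.03 m/s.
At x = 305 m, t = x/vₓ = 305/69.38 = 4.396 s.
Height: y = v_y0 t − ½ g t² = 41.03 × 4.396 − 4.905 × 4.396² = 180.4 − 94.80 = 85.57 m.

85.6 m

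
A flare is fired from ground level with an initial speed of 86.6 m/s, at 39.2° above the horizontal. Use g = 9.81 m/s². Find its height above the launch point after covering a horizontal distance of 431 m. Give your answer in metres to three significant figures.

vₓ = 86.60 cos 39.2° = 67.11 m/s; v_y0 = 86.60 sin 39.2° = 54.73 m/s.
At x = 431 m, t = x/vₓ = 431/67.11 = 6.422 s.
Height: y = v_y0 t − ½ g t² = 54.73 × 6.422 − 4.905 × 6.422² = 351.5 − 202.3 = 149.2 m.

149 m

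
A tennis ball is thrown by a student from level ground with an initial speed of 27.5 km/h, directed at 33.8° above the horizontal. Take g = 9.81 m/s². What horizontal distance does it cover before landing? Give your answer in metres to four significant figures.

5.499 m

Convert: 27.5 km/h = 27.5/3.6 = 7.639 m/s.
Components: vₓ = 7.639 cos 33.8° = 6.348 m/s, v_y0 = 7.639 sin 33.8° = 4.249 m/s.
Time aloft: T = 2 v_y0 / g = 2 × 4.249 / 9.81 = 0.8664 s.
Range: R = vₓ T = 6.348 × 0.8664 = 5.499 m.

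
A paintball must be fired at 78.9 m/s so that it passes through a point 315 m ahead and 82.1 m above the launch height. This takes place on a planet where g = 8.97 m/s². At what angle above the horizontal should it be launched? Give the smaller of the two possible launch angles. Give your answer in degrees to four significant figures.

Trajectory: y = x tanθ − g x² (1 + tan²θ)/(2v₀²). With x = 315, y = 82.1, v₀ = 78.9, g = 8.97:
71.49 tan²θ − 315 tanθ + (153.6) = 0.
tanθ = [315 ± √(315² − 4 × 71.49 × (153.6))] / (2 × 71.49) = (315 ± 235.2) / 143.0, giving tanθ = 0.5583 or 3.848.
θ = 29.18° or 75.43°; the smaller is 29.18°.

29.18°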